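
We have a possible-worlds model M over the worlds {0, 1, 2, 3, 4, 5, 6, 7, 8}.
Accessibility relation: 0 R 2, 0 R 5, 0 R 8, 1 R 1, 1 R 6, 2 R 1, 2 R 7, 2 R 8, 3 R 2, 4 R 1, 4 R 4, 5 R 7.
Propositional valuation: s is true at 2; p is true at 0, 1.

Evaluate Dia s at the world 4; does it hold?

Recall that Dia ψ holds at a world iff ψ holds at some accessible world.
At 4: Dia s requires s at some successor in {1, 4}.
  At 1: s is false.
  At 4: s is false.
So Dia s is false at 4.

No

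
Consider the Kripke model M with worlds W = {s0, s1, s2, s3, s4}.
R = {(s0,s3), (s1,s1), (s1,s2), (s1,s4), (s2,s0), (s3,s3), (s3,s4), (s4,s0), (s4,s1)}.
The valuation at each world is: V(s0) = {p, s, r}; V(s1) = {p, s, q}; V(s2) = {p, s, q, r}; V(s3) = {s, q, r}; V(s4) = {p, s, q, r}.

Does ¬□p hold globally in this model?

Let φ = ¬□p. Evaluate φ at each world:
  s0 (successors {s3}): φ is true.
  s1 (successors {s1, s2, s4}): φ is false.
  s2 (successors {s0}): φ is false.
  s3 (successors {s3, s4}): φ is true.
  s4 (successors {s0, s1}): φ is false.
Detail at s1 (counterexample):
  At s1: □p is true, so ¬□p is false.
    At s1: □p requires p at every successor {s1, s2, s4}.
      At s1: p is true.
      At s2: p is true.
      At s4: p is true.
    So □p is true at s1.

No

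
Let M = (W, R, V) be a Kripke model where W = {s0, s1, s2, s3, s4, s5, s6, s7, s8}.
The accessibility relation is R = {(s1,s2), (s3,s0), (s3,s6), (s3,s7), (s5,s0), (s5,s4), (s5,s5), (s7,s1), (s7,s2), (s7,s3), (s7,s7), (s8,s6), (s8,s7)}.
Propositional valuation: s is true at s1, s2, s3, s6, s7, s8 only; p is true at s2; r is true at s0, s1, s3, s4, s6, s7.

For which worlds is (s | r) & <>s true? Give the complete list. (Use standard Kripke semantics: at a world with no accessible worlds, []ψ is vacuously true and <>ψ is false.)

Let φ = (s | r) & <>s. Evaluate φ at each world:
  s0 (successors ∅): φ is false.
  s1 (successors {s2}): φ is true.
  s2 (successors ∅): φ is false.
  s3 (successors {s0, s6, s7}): φ is true.
  s4 (successors ∅): φ is false.
  s5 (successors {s0, s4, s5}): φ is false.
  s6 (successors ∅): φ is false.
  s7 (successors {s1, s2, s3, s7}): φ is true.
  s8 (successors {s6, s7}): φ is true.
For instance, at s7:
  At s7: s | r is true, <>s is true, so (s | r) & <>s is true.
    At s7: <>s requires s at some successor in {s1, s2, s3, s7}.
      s holds at s1, so <>s is true at s7.
Satisfying worlds: {s1, s3, s7, s8}

s1, s3, s7, s8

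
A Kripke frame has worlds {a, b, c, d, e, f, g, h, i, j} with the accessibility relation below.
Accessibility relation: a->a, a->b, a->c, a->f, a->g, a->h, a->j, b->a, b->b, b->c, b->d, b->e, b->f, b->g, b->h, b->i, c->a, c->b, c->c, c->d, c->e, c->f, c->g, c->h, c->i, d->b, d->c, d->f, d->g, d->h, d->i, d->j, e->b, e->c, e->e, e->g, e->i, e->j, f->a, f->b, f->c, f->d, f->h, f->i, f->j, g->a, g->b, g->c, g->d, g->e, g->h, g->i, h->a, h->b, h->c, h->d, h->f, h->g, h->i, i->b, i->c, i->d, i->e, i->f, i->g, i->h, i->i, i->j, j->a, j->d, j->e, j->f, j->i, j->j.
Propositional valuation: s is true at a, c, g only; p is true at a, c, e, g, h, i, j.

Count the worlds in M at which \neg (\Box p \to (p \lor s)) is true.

Let φ = \neg (\Box p \to (p \lor s)). Evaluate φ at each world:
  a (successors {a, b, c, f, g, h, j}): φ is false.
  b (successors {a, b, c, d, e, f, g, h, i}): φ is false.
  c (successors {a, b, c, d, e, f, g, h, i}): φ is false.
  d (successors {b, c, f, g, h, i, j}): φ is false.
  e (successors {b, c, e, g, i, j}): φ is false.
  f (successors {a, b, c, d, h, i, j}): φ is false.
  g (successors {a, b, c, d, e, h, i}): φ is false.
  h (successors {a, b, c, d, f, g, i}): φ is false.
  i (successors {b, c, d, e, f, g, h, i, j}): φ is false.
  j (successors {a, d, e, f, i, j}): φ is false.
For instance, at f:
  At f: \Box p \to (p \lor s) is true, so \neg (\Box p \to (p \lor s)) is false.
    At f: \Box p is false, p \lor s is false, so \Box p \to (p \lor s) is true.
      At f: \Box p requires p at every successor {a, b, c, d, h, i, j}.
        p fails at b, so \Box p is false at f.
Satisfying worlds: none.

0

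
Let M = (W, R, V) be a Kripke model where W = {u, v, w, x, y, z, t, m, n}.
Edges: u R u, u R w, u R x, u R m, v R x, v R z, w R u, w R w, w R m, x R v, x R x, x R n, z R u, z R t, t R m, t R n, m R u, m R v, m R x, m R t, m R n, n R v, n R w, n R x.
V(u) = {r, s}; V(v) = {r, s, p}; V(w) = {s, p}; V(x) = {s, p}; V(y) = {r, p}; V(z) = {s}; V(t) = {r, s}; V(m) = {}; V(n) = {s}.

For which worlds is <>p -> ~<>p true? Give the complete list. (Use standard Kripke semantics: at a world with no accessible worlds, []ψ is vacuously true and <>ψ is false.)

Let φ = <>p -> ~<>p. Evaluate φ at each world:
  u (successors {u, w, x, m}): φ is false.
  v (successors {x, z}): φ is false.
  w (successors {u, w, m}): φ is false.
  x (successors {v, x, n}): φ is false.
  y (successors ∅): φ is true.
  z (successors {u, t}): φ is true.
  t (successors {m, n}): φ is true.
  m (successors {u, v, x, t, n}): φ is false.
  n (successors {v, w, x}): φ is false.
For instance, at u:
  At u: <>p is true, ~<>p is false, so <>p -> ~<>p is false.
    At u: <>p requires p at some successor in {u, w, x, m}.
      p holds at w, so <>p is true at u.
    At u: <>p is true, so ~<>p is false.
      At u: <>p requires p at some successor in {u, w, x, m}.
        p holds at w, so <>p is true at u.
Satisfying worlds: {y, z, t}

y, z, t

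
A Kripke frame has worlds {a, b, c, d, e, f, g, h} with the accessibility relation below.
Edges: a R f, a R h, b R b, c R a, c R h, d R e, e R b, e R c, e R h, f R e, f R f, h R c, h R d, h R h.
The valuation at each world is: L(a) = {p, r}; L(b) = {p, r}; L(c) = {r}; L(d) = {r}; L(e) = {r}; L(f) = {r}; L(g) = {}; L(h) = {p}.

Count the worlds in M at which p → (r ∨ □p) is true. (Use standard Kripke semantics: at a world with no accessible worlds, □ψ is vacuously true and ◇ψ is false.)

Recall that □ψ holds at a world iff ψ holds at every accessible world, and ◇ψ holds iff ψ holds at some accessible world.
Let φ = p → (r ∨ □p). Evaluate φ at each world:
  a (successors {f, h}): φ is true.
  b (successors {b}): φ is true.
  c (successors {a, h}): φ is true.
  d (successors {e}): φ is true.
  e (successors {b, c, h}): φ is true.
  f (successors {e, f}): φ is true.
  g (successors ∅): φ is true.
  h (successors {c, d, h}): φ is false.
For instance, at h:
  At h: p is true, r ∨ □p is false, so p → (r ∨ □p) is false.
    At h: r is false, □p is false, so r ∨ □p is false.
      At h: □p requires p at every successor {c, d, h}.
        p fails at c, so □p is false at h.
Satisfying worlds: {a, b, c, d, e, f, g}

7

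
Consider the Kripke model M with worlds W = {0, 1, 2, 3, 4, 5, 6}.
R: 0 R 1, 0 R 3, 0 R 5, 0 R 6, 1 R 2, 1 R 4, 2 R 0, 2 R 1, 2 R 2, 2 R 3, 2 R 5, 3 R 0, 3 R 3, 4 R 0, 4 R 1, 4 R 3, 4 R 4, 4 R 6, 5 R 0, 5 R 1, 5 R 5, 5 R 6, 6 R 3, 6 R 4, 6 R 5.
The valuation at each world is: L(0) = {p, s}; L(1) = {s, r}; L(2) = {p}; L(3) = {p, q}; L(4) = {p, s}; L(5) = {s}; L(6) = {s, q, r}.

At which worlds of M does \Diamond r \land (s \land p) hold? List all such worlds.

Let φ = \Diamond r \land (s \land p). Evaluate φ at each world:
  0 (successors {1, 3, 5, 6}): φ is true.
  1 (successors {2, 4}): φ is false.
  2 (successors {0, 1, 2, 3, 5}): φ is false.
  3 (successors {0, 3}): φ is false.
  4 (successors {0, 1, 3, 4, 6}): φ is true.
  5 (successors {0, 1, 5, 6}): φ is false.
  6 (successors {3, 4, 5}): φ is false.
For instance, at 4:
  At 4: \Diamond r is true, s \land p is true, so \Diamond r \land (s \land p) is true.
    At 4: \Diamond r requires r at some successor in {0, 1, 3, 4, 6}.
      r holds at 1, so \Diamond r is true at 4.
Satisfying worlds: {0, 4}

0, 4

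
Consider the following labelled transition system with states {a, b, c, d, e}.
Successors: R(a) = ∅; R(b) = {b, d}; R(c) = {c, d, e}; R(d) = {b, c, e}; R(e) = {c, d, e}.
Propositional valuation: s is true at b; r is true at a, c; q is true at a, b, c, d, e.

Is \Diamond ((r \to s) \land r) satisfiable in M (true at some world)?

No

Let φ = \Diamond ((r \to s) \land r). Evaluate φ at each world:
  a (successors ∅): φ is false.
  b (successors {b, d}): φ is false.
  c (successors {c, d, e}): φ is false.
  d (successors {b, c, e}): φ is false.
  e (successors {c, d, e}): φ is false.
For instance, at d:
  At d: \Diamond ((r \to s) \land r) requires (r \to s) \land r at some successor in {b, c, e}.
    At b: (r \to s) \land r is false.
    At c: (r \to s) \land r is false.
    At e: (r \to s) \land r is false.
  So \Diamond ((r \to s) \land r) is false at d.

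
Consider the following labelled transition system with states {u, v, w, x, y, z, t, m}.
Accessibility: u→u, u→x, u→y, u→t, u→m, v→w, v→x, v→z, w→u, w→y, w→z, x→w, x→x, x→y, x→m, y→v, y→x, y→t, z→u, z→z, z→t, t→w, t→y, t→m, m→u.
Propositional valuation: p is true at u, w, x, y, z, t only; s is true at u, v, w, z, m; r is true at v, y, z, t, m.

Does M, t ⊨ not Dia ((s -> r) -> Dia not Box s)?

Recall that Box ψ holds at a world iff ψ holds at every accessible world, and Dia ψ holds iff ψ holds at some accessible world.
At t: Dia ((s -> r) -> Dia not Box s) is true, so not Dia ((s -> r) -> Dia not Box s) is false.
  At t: Dia ((s -> r) -> Dia not Box s) requires (s -> r) -> Dia not Box s at some successor in {w, y, m}.
    (s -> r) -> Dia not Box s holds at w, so Dia ((s -> r) -> Dia not Box s) is true at t.
      At w: s -> r is false, Dia not Box s is true, so (s -> r) -> Dia not Box s is true.

No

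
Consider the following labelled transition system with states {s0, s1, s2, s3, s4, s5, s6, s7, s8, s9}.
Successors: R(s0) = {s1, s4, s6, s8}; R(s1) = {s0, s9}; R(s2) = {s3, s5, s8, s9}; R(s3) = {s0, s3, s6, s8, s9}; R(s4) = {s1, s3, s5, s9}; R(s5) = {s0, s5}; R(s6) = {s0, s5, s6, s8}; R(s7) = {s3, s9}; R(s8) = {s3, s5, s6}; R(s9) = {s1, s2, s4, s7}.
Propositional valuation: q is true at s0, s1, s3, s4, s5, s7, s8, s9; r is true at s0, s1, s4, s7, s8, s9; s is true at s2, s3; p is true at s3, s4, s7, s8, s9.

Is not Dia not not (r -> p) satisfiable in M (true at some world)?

No

Let φ = not Dia not not (r -> p). Evaluate φ at each world:
  s0 (successors {s1, s4, s6, s8}): φ is false.
  s1 (successors {s0, s9}): φ is false.
  s2 (successors {s3, s5, s8, s9}): φ is false.
  s3 (successors {s0, s3, s6, s8, s9}): φ is false.
  s4 (successors {s1, s3, s5, s9}): φ is false.
  s5 (successors {s0, s5}): φ is false.
  s6 (successors {s0, s5, s6, s8}): φ is false.
  s7 (successors {s3, s9}): φ is false.
  s8 (successors {s3, s5, s6}): φ is false.
  s9 (successors {s1, s2, s4, s7}): φ is false.
For instance, at s1:
  At s1: Dia not not (r -> p) is true, so not Dia not not (r -> p) is false.
    At s1: Dia not not (r -> p) requires not not (r -> p) at some successor in {s0, s9}.
      not not (r -> p) holds at s9, so Dia not not (r -> p) is true at s1.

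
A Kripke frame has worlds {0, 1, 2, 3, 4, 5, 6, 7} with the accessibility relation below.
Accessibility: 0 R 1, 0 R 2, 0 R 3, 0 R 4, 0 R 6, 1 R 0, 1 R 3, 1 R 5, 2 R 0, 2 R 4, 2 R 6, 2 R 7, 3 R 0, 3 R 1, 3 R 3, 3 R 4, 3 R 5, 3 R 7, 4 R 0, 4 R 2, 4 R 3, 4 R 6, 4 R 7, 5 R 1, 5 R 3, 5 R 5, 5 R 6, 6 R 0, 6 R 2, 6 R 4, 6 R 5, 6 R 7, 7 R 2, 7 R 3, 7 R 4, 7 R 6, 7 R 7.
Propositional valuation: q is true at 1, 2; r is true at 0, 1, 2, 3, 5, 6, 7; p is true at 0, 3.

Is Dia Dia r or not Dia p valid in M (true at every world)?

Yes

Recall that Dia ψ holds at a world iff ψ holds at some accessible world.
Let φ = Dia Dia r or not Dia p. Evaluate φ at each world:
  0 (successors {1, 2, 3, 4, 6}): φ is true.
  1 (successors {0, 3, 5}): φ is true.
  2 (successors {0, 4, 6, 7}): φ is true.
  3 (successors {0, 1, 3, 4, 5, 7}): φ is true.
  4 (successors {0, 2, 3, 6, 7}): φ is true.
  5 (successors {1, 3, 5, 6}): φ is true.
  6 (successors {0, 2, 4, 5, 7}): φ is true.
  7 (successors {2, 3, 4, 6, 7}): φ is true.
For instance, at 3:
  At 3: Dia Dia r is true, not Dia p is false, so Dia Dia r or not Dia p is true.
    At 3: Dia Dia r requires Dia r at some successor in {0, 1, 3, 4, 5, 7}.
      Dia r holds at 0, so Dia Dia r is true at 3.
    At 3: Dia p is true, so not Dia p is false.
      At 3: Dia p requires p at some successor in {0, 1, 3, 4, 5, 7}.
        p holds at 0, so Dia p is true at 3.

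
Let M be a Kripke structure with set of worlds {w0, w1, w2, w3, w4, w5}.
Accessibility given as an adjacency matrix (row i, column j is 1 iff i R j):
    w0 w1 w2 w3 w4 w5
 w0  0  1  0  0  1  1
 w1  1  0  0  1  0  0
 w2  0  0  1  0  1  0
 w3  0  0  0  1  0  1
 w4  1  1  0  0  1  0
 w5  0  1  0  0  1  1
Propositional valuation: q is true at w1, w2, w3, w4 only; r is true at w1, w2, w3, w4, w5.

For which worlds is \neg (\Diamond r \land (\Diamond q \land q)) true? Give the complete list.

w0, w5

Let φ = \neg (\Diamond r \land (\Diamond q \land q)). Evaluate φ at each world:
  w0 (successors {w1, w4, w5}): φ is true.
  w1 (successors {w0, w3}): φ is false.
  w2 (successors {w2, w4}): φ is false.
  w3 (successors {w3, w5}): φ is false.
  w4 (successors {w0, w1, w4}): φ is false.
  w5 (successors {w1, w4, w5}): φ is true.
For instance, at w2:
  At w2: \Diamond r \land (\Diamond q \land q) is true, so \neg (\Diamond r \land (\Diamond q \land q)) is false.
    At w2: \Diamond r is true, \Diamond q \land q is true, so \Diamond r \land (\Diamond q \land q) is true.
      At w2: \Diamond r requires r at some successor in {w2, w4}.
        r holds at w2, so \Diamond r is true at w2.
      At w2: \Diamond q is true, q is true, so \Diamond q \land q is true.
Satisfying worlds: {w0, w5}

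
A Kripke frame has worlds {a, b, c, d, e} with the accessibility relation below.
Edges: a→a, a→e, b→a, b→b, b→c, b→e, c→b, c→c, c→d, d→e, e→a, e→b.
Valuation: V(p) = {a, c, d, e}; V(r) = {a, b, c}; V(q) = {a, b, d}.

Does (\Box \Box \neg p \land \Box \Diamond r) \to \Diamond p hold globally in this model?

Yes

Let φ = (\Box \Box \neg p \land \Box \Diamond r) \to \Diamond p. Evaluate φ at each world:
  a (successors {a, e}): φ is true.
  b (successors {a, b, c, e}): φ is true.
  c (successors {b, c, d}): φ is true.
  d (successors {e}): φ is true.
  e (successors {a, b}): φ is true.
For instance, at c:
  At c: \Box \Box \neg p \land \Box \Diamond r is false, \Diamond p is true, so (\Box \Box \neg p \land \Box \Diamond r) \to \Diamond p is true.
    At c: \Box \Box \neg p is false, \Box \Diamond r is false, so \Box \Box \neg p \land \Box \Diamond r is false.
      At c: \Box \Box \neg p requires \Box \neg p at every successor {b, c, d}.
        \Box \neg p fails at b, so \Box \Box \neg p is false at c.
      At c: \Box \Diamond r requires \Diamond r at every successor {b, c, d}.
        \Diamond r fails at d, so \Box \Diamond r is false at c.
    At c: \Diamond p requires p at some successor in {b, c, d}.
      p holds at c, so \Diamond p is true at c.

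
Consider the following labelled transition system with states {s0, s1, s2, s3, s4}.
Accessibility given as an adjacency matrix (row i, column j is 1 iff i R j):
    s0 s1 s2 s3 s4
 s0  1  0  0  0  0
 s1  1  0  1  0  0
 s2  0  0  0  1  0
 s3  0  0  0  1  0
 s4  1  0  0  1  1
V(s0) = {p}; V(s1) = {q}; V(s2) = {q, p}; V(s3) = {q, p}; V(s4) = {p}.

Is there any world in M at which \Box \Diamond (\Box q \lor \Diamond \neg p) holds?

Yes

Let φ = \Box \Diamond (\Box q \lor \Diamond \neg p). Evaluate φ at each world:
  s0 (successors {s0}): φ is false.
  s1 (successors {s0, s2}): φ is false.
  s2 (successors {s3}): φ is true.
  s3 (successors {s3}): φ is true.
  s4 (successors {s0, s3, s4}): φ is false.
Detail at s2 (witness):
  At s2: \Box \Diamond (\Box q \lor \Diamond \neg p) requires \Diamond (\Box q \lor \Diamond \neg p) at every successor {s3}.
      At s3: \Diamond (\Box q \lor \Diamond \neg p) requires \Box q \lor \Diamond \neg p at some successor in {s3}.
        \Box q \lor \Diamond \neg p holds at s3, so \Diamond (\Box q \lor \Diamond \neg p) is true at s3.
  So \Box \Diamond (\Box q \lor \Diamond \neg p) is true at s2.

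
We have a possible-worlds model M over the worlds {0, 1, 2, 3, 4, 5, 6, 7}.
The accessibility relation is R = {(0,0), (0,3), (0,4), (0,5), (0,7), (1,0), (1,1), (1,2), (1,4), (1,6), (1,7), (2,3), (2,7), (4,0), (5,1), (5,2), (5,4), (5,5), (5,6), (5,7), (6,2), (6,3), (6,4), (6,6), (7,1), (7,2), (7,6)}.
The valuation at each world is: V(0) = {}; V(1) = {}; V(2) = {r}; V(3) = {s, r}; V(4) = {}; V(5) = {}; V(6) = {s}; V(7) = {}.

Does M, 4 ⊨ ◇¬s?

Yes

Recall that ◇ψ holds at a world iff ψ holds at some accessible world.
At 4: ◇¬s requires ¬s at some successor in {0}.
  ¬s holds at 0, so ◇¬s is true at 4.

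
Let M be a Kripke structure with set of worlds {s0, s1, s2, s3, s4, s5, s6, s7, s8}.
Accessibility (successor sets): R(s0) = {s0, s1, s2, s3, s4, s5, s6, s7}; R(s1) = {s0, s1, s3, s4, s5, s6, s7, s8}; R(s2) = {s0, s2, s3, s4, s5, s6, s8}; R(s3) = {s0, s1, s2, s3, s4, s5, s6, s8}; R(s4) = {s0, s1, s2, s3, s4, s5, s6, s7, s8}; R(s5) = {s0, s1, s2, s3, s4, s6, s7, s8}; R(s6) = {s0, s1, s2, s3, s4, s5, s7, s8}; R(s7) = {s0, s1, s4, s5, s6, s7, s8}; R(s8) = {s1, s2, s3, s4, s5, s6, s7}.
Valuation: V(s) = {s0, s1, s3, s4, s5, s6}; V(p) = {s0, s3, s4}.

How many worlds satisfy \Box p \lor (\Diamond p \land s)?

6

Let φ = \Box p \lor (\Diamond p \land s). Evaluate φ at each world:
  s0 (successors {s0, s1, s2, s3, s4, s5, s6, s7}): φ is true.
  s1 (successors {s0, s1, s3, s4, s5, s6, s7, s8}): φ is true.
  s2 (successors {s0, s2, s3, s4, s5, s6, s8}): φ is false.
  s3 (successors {s0, s1, s2, s3, s4, s5, s6, s8}): φ is true.
  s4 (successors {s0, s1, s2, s3, s4, s5, s6, s7, s8}): φ is true.
  s5 (successors {s0, s1, s2, s3, s4, s6, s7, s8}): φ is true.
  s6 (successors {s0, s1, s2, s3, s4, s5, s7, s8}): φ is true.
  s7 (successors {s0, s1, s4, s5, s6, s7, s8}): φ is false.
  s8 (successors {s1, s2, s3, s4, s5, s6, s7}): φ is false.
For instance, at s0:
  At s0: \Box p is false, \Diamond p \land s is true, so \Box p \lor (\Diamond p \land s) is true.
    At s0: \Box p requires p at every successor {s0, s1, s2, s3, s4, s5, s6, s7}.
      p fails at s1, so \Box p is false at s0.
    At s0: \Diamond p is true, s is true, so \Diamond p \land s is true.
      At s0: \Diamond p requires p at some successor in {s0, s1, s2, s3, s4, s5, s6, s7}.
        p holds at s0, so \Diamond p is true at s0.
Satisfying worlds: {s0, s1, s3, s4, s5, s6}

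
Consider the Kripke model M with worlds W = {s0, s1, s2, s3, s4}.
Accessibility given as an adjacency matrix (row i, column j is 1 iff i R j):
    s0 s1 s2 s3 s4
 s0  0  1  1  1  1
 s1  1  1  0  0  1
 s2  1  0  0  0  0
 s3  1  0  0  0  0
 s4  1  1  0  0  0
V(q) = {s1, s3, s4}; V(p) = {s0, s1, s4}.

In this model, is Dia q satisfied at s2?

No

At s2: Dia q requires q at some successor in {s0}.
  At s0: q is false.
So Dia q is false at s2.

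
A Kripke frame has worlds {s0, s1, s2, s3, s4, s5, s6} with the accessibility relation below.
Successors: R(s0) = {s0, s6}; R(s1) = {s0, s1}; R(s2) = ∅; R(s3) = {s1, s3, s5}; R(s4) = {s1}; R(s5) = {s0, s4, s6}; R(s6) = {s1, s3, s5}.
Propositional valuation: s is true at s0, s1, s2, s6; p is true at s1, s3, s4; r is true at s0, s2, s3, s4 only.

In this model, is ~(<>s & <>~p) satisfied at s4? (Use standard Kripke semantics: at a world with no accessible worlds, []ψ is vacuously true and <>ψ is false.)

Yes

Recall that <>ψ holds at a world iff ψ holds at some accessible world.
At s4: <>s & <>~p is false, so ~(<>s & <>~p) is true.
  At s4: <>s is true, <>~p is false, so <>s & <>~p is false.
    At s4: <>s requires s at some successor in {s1}.
      s holds at s1, so <>s is true at s4.
    At s4: <>~p requires ~p at some successor in {s1}.
      At s1: ~p is false.
    So <>~p is false at s4.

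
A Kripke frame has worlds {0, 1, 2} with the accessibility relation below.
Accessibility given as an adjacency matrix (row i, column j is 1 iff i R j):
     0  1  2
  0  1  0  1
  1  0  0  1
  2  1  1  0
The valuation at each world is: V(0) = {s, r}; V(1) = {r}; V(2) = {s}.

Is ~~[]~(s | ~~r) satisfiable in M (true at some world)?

No

Recall that []ψ holds at a world iff ψ holds at every accessible world, and <>ψ holds iff ψ holds at some accessible world.
Let φ = ~~[]~(s | ~~r). Evaluate φ at each world:
  0 (successors {0, 2}): φ is false.
  1 (successors {2}): φ is false.
  2 (successors {0, 1}): φ is false.
For instance, at 0:
  At 0: ~[]~(s | ~~r) is true, so ~~[]~(s | ~~r) is false.
    At 0: []~(s | ~~r) is false, so ~[]~(s | ~~r) is true.
      At 0: []~(s | ~~r) requires ~(s | ~~r) at every successor {0, 2}.
        ~(s | ~~r) fails at 0, so []~(s | ~~r) is false at 0.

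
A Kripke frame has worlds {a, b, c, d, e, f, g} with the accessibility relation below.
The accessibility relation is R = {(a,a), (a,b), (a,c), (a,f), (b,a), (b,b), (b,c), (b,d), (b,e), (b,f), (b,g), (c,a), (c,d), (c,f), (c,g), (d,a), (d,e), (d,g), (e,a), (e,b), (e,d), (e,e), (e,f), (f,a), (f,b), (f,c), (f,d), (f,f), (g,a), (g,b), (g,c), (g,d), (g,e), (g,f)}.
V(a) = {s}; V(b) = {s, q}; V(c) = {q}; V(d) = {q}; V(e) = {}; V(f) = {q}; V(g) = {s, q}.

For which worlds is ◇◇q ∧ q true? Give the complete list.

b, c, d, f, g

Let φ = ◇◇q ∧ q. Evaluate φ at each world:
  a (successors {a, b, c, f}): φ is false.
  b (successors {a, b, c, d, e, f, g}): φ is true.
  c (successors {a, d, f, g}): φ is true.
  d (successors {a, e, g}): φ is true.
  e (successors {a, b, d, e, f}): φ is false.
  f (successors {a, b, c, d, f}): φ is true.
  g (successors {a, b, c, d, e, f}): φ is true.
For instance, at a:
  At a: ◇◇q is true, q is false, so ◇◇q ∧ q is false.
    At a: ◇◇q requires ◇q at some successor in {a, b, c, f}.
      ◇q holds at a, so ◇◇q is true at a.
Satisfying worlds: {b, c, d, f, g}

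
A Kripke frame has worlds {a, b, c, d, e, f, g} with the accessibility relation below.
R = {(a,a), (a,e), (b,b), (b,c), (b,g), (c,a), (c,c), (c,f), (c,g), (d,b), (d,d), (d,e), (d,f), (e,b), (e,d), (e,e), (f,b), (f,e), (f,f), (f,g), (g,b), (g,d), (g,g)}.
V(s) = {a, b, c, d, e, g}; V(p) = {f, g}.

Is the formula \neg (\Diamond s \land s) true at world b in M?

Recall that \Diamond ψ holds at a world iff ψ holds at some accessible world.
At b: \Diamond s \land s is true, so \neg (\Diamond s \land s) is false.
  At b: \Diamond s is true, s is true, so \Diamond s \land s is true.
    At b: \Diamond s requires s at some successor in {b, c, g}.
      s holds at b, so \Diamond s is true at b.

No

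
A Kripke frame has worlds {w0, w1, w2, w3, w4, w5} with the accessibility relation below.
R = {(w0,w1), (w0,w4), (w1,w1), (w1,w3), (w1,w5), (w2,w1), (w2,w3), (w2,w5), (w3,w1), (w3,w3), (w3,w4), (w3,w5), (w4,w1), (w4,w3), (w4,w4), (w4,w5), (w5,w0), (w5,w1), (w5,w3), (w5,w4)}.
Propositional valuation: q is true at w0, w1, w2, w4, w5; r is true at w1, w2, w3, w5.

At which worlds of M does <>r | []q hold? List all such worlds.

Let φ = <>r | []q. Evaluate φ at each world:
  w0 (successors {w1, w4}): φ is true.
  w1 (successors {w1, w3, w5}): φ is true.
  w2 (successors {w1, w3, w5}): φ is true.
  w3 (successors {w1, w3, w4, w5}): φ is true.
  w4 (successors {w1, w3, w4, w5}): φ is true.
  w5 (successors {w0, w1, w3, w4}): φ is true.
For instance, at w0:
  At w0: <>r is true, []q is true, so <>r | []q is true.
    At w0: <>r requires r at some successor in {w1, w4}.
      r holds at w1, so <>r is true at w0.
    At w0: []q requires q at every successor {w1, w4}.
      At w1: q is true.
      At w4: q is true.
    So []q is true at w0.
Satisfying worlds: {w0, w1, w2, w3, w4, w5}

w0, w1, w2, w3, w4, w5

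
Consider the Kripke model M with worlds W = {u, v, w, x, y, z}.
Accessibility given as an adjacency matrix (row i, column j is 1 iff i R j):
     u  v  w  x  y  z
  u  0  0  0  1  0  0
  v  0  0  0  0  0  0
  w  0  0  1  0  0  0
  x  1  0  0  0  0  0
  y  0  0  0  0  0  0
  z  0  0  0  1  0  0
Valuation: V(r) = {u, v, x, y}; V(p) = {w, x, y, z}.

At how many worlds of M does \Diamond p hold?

Let φ = \Diamond p. Evaluate φ at each world:
  u (successors {x}): φ is true.
  v (successors ∅): φ is false.
  w (successors {w}): φ is true.
  x (successors {u}): φ is false.
  y (successors ∅): φ is false.
  z (successors {x}): φ is true.
For instance, at z:
  At z: \Diamond p requires p at some successor in {x}.
    p holds at x, so \Diamond p is true at z.
Satisfying worlds: {u, w, z}

3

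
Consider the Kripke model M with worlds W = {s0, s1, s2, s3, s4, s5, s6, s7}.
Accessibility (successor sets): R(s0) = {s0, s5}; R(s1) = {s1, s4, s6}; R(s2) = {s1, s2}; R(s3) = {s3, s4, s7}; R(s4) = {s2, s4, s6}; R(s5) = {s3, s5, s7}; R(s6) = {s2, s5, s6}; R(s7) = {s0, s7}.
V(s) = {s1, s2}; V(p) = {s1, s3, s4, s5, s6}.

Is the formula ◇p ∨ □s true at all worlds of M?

No

Recall that □ψ holds at a world iff ψ holds at every accessible world, and ◇ψ holds iff ψ holds at some accessible world.
Let φ = ◇p ∨ □s. Evaluate φ at each world:
  s0 (successors {s0, s5}): φ is true.
  s1 (successors {s1, s4, s6}): φ is true.
  s2 (successors {s1, s2}): φ is true.
  s3 (successors {s3, s4, s7}): φ is true.
  s4 (successors {s2, s4, s6}): φ is true.
  s5 (successors {s3, s5, s7}): φ is true.
  s6 (successors {s2, s5, s6}): φ is true.
  s7 (successors {s0, s7}): φ is false.
Detail at s7 (counterexample):
  At s7: ◇p is false, □s is false, so ◇p ∨ □s is false.
    At s7: ◇p requires p at some successor in {s0, s7}.
      At s0: p is false.
      At s7: p is false.
    So ◇p is false at s7.
    At s7: □s requires s at every successor {s0, s7}.
      s fails at s0, so □s is false at s7.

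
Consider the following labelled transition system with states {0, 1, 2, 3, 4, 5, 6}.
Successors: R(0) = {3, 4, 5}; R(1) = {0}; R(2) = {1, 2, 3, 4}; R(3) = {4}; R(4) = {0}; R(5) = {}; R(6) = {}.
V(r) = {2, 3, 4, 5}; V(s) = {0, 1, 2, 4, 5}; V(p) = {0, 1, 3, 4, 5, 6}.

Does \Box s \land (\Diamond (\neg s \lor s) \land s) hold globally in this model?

No

Let φ = \Box s \land (\Diamond (\neg s \lor s) \land s). Evaluate φ at each world:
  0 (successors {3, 4, 5}): φ is false.
  1 (successors {0}): φ is true.
  2 (successors {1, 2, 3, 4}): φ is false.
  3 (successors {4}): φ is false.
  4 (successors {0}): φ is true.
  5 (successors ∅): φ is false.
  6 (successors ∅): φ is false.
Detail at 0 (counterexample):
  At 0: \Box s is false, \Diamond (\neg s \lor s) \land s is true, so \Box s \land (\Diamond (\neg s \lor s) \land s) is false.
    At 0: \Box s requires s at every successor {3, 4, 5}.
      s fails at 3, so \Box s is false at 0.
    At 0: \Diamond (\neg s \lor s) is true, s is true, so \Diamond (\neg s \lor s) \land s is true.
      At 0: \Diamond (\neg s \lor s) requires \neg s \lor s at some successor in {3, 4, 5}.
        \neg s \lor s holds at 3, so \Diamond (\neg s \lor s) is true at 0.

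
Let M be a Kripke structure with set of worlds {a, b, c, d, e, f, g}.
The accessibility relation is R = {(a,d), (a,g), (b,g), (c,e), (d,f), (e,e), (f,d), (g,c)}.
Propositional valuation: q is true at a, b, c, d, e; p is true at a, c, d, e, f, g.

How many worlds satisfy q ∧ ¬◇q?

Recall that ◇ψ holds at a world iff ψ holds at some accessible world.
Let φ = q ∧ ¬◇q. Evaluate φ at each world:
  a (successors {d, g}): φ is false.
  b (successors {g}): φ is true.
  c (successors {e}): φ is false.
  d (successors {f}): φ is true.
  e (successors {e}): φ is false.
  f (successors {d}): φ is false.
  g (successors {c}): φ is false.
For instance, at a:
  At a: q is true, ¬◇q is false, so q ∧ ¬◇q is false.
    At a: ◇q is true, so ¬◇q is false.
      At a: ◇q requires q at some successor in {d, g}.
        q holds at d, so ◇q is true at a.
Satisfying worlds: {b, d}

2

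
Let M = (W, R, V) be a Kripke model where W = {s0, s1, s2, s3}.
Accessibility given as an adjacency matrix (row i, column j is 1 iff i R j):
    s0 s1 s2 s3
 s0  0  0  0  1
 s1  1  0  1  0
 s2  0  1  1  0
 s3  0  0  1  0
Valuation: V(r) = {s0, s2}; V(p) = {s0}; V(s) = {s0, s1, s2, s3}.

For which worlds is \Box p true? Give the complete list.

Recall that \Box ψ holds at a world iff ψ holds at every accessible world, and \Diamond ψ holds iff ψ holds at some accessible world.
Let φ = \Box p. Evaluate φ at each world:
  s0 (successors {s3}): φ is false.
  s1 (successors {s0, s2}): φ is false.
  s2 (successors {s1, s2}): φ is false.
  s3 (successors {s2}): φ is false.
For instance, at s0:
  At s0: \Box p requires p at every successor {s3}.
    p fails at s3, so \Box p is false at s0.
Satisfying worlds: none.

none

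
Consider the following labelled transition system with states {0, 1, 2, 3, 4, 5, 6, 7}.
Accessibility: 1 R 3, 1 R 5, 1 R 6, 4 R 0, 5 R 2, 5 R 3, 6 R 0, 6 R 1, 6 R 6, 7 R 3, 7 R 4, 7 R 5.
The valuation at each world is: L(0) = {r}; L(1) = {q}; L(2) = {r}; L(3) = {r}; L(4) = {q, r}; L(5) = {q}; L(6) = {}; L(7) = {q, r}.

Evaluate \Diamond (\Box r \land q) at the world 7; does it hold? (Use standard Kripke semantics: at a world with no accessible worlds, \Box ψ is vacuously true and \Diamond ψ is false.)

Recall that \Box ψ holds at a world iff ψ holds at every accessible world, and \Diamond ψ holds iff ψ holds at some accessible world.
At 7: \Diamond (\Box r \land q) requires \Box r \land q at some successor in {3, 4, 5}.
  \Box r \land q holds at 4, so \Diamond (\Box r \land q) is true at 7.
    At 4: \Box r is true, q is true, so \Box r \land q is true.
      At 4: \Box r requires r at every successor {0}.
        At 0: r is true.
      So \Box r is true at 4.

Yes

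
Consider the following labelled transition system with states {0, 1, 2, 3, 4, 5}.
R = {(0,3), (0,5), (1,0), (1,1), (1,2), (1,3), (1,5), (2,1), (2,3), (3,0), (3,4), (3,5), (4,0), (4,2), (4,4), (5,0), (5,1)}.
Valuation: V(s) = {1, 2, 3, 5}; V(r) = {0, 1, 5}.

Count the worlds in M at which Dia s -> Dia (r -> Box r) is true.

Recall that Box ψ holds at a world iff ψ holds at every accessible world, and Dia ψ holds iff ψ holds at some accessible world.
Let φ = Dia s -> Dia (r -> Box r). Evaluate φ at each world:
  0 (successors {3, 5}): φ is true.
  1 (successors {0, 1, 2, 3, 5}): φ is true.
  2 (successors {1, 3}): φ is true.
  3 (successors {0, 4, 5}): φ is true.
  4 (successors {0, 2, 4}): φ is true.
  5 (successors {0, 1}): φ is false.
For instance, at 1:
  At 1: Dia s is true, Dia (r -> Box r) is true, so Dia s -> Dia (r -> Box r) is true.
    At 1: Dia s requires s at some successor in {0, 1, 2, 3, 5}.
      s holds at 1, so Dia s is true at 1.
    At 1: Dia (r -> Box r) requires r -> Box r at some successor in {0, 1, 2, 3, 5}.
      r -> Box r holds at 2, so Dia (r -> Box r) is true at 1.
Satisfying worlds: {0, 1, 2, 3, 4}

5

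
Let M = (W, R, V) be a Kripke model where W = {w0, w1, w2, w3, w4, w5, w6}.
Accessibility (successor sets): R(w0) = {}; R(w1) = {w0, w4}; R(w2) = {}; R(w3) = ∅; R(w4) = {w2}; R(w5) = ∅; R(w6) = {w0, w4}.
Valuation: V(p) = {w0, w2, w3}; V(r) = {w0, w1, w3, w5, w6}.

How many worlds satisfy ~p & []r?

1

Recall that []ψ holds at a world iff ψ holds at every accessible world, and <>ψ holds iff ψ holds at some accessible world.
Let φ = ~p & []r. Evaluate φ at each world:
  w0 (successors ∅): φ is false.
  w1 (successors {w0, w4}): φ is false.
  w2 (successors ∅): φ is false.
  w3 (successors ∅): φ is false.
  w4 (successors {w2}): φ is false.
  w5 (successors ∅): φ is true.
  w6 (successors {w0, w4}): φ is false.
For instance, at w4:
  At w4: ~p is true, []r is false, so ~p & []r is false.
    At w4: []r requires r at every successor {w2}.
      r fails at w2, so []r is false at w4.
Satisfying worlds: {w5}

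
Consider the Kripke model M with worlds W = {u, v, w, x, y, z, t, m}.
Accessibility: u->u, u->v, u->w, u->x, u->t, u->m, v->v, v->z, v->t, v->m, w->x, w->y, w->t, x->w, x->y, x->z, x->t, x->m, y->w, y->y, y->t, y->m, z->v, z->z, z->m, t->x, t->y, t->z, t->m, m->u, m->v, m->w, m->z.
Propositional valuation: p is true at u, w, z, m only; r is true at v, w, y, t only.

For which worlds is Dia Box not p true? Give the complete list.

u, x, y, m

Recall that Box ψ holds at a world iff ψ holds at every accessible world, and Dia ψ holds iff ψ holds at some accessible world.
Let φ = Dia Box not p. Evaluate φ at each world:
  u (successors {u, v, w, x, t, m}): φ is true.
  v (successors {v, z, t, m}): φ is false.
  w (successors {x, y, t}): φ is false.
  x (successors {w, y, z, t, m}): φ is true.
  y (successors {w, y, t, m}): φ is true.
  z (successors {v, z, m}): φ is false.
  t (successors {x, y, z, m}): φ is false.
  m (successors {u, v, w, z}): φ is true.
For instance, at u:
  At u: Dia Box not p requires Box not p at some successor in {u, v, w, x, t, m}.
    Box not p holds at w, so Dia Box not p is true at u.
      At w: Box not p requires not p at every successor {x, y, t}.
        At x: not p is true.
        At y: not p is true.
        At t: not p is true.
      So Box not p is true at w.
Satisfying worlds: {u, x, y, m}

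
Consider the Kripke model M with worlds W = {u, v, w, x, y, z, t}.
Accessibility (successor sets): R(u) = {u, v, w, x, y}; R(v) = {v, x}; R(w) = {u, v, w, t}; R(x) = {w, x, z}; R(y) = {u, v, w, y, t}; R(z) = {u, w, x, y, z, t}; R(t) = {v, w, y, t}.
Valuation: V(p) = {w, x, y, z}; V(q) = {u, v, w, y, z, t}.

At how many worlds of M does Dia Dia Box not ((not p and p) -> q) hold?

0

Let φ = Dia Dia Box not ((not p and p) -> q). Evaluate φ at each world:
  u (successors {u, v, w, x, y}): φ is false.
  v (successors {v, x}): φ is false.
  w (successors {u, v, w, t}): φ is false.
  x (successors {w, x, z}): φ is false.
  y (successors {u, v, w, y, t}): φ is false.
  z (successors {u, w, x, y, z, t}): φ is false.
  t (successors {v, w, y, t}): φ is false.
For instance, at x:
  At x: Dia Dia Box not ((not p and p) -> q) requires Dia Box not ((not p and p) -> q) at some successor in {w, x, z}.
    At w: Dia Box not ((not p and p) -> q) is false.
    At x: Dia Box not ((not p and p) -> q) is false.
    At z: Dia Box not ((not p and p) -> q) is false.
  So Dia Dia Box not ((not p and p) -> q) is false at x.
Satisfying worlds: none.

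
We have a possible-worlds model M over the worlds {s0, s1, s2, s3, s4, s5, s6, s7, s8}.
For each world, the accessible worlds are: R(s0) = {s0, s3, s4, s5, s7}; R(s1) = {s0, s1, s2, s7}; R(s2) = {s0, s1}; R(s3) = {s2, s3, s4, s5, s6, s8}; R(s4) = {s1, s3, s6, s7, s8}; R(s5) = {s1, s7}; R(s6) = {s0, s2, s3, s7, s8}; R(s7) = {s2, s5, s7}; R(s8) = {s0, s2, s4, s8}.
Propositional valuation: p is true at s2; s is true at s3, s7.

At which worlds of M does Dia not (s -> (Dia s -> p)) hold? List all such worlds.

s0, s1, s3, s4, s5, s6, s7

Recall that Dia ψ holds at a world iff ψ holds at some accessible world.
Let φ = Dia not (s -> (Dia s -> p)). Evaluate φ at each world:
  s0 (successors {s0, s3, s4, s5, s7}): φ is true.
  s1 (successors {s0, s1, s2, s7}): φ is true.
  s2 (successors {s0, s1}): φ is false.
  s3 (successors {s2, s3, s4, s5, s6, s8}): φ is true.
  s4 (successors {s1, s3, s6, s7, s8}): φ is true.
  s5 (successors {s1, s7}): φ is true.
  s6 (successors {s0, s2, s3, s7, s8}): φ is true.
  s7 (successors {s2, s5, s7}): φ is true.
  s8 (successors {s0, s2, s4, s8}): φ is false.
For instance, at s0:
  At s0: Dia not (s -> (Dia s -> p)) requires not (s -> (Dia s -> p)) at some successor in {s0, s3, s4, s5, s7}.
    not (s -> (Dia s -> p)) holds at s3, so Dia not (s -> (Dia s -> p)) is true at s0.
      At s3: s -> (Dia s -> p) is false, so not (s -> (Dia s -> p)) is true.
Satisfying worlds: {s0, s1, s3, s4, s5, s6, s7}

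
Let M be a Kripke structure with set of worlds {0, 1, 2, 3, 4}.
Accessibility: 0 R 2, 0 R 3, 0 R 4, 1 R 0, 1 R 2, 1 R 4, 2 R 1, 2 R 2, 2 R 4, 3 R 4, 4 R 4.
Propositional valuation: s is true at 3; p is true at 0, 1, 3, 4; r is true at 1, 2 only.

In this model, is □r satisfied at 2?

No

At 2: □r requires r at every successor {1, 2, 4}.
  r fails at 4, so □r is false at 2.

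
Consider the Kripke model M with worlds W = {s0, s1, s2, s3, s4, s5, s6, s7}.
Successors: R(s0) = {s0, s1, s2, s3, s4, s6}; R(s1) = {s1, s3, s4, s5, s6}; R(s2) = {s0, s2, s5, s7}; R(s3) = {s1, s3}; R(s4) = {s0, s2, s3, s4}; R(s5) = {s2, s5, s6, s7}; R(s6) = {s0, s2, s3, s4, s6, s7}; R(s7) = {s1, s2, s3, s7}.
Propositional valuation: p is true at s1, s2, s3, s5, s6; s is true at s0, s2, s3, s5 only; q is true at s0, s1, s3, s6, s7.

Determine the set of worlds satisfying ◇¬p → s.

Recall that ◇ψ holds at a world iff ψ holds at some accessible world.
Let φ = ◇¬p → s. Evaluate φ at each world:
  s0 (successors {s0, s1, s2, s3, s4, s6}): φ is true.
  s1 (successors {s1, s3, s4, s5, s6}): φ is false.
  s2 (successors {s0, s2, s5, s7}): φ is true.
  s3 (successors {s1, s3}): φ is true.
  s4 (successors {s0, s2, s3, s4}): φ is false.
  s5 (successors {s2, s5, s6, s7}): φ is true.
  s6 (successors {s0, s2, s3, s4, s6, s7}): φ is false.
  s7 (successors {s1, s2, s3, s7}): φ is false.
For instance, at s2:
  At s2: ◇¬p is true, s is true, so ◇¬p → s is true.
    At s2: ◇¬p requires ¬p at some successor in {s0, s2, s5, s7}.
      ¬p holds at s0, so ◇¬p is true at s2.
Satisfying worlds: {s0, s2, s3, s5}

s0, s2, s3, s5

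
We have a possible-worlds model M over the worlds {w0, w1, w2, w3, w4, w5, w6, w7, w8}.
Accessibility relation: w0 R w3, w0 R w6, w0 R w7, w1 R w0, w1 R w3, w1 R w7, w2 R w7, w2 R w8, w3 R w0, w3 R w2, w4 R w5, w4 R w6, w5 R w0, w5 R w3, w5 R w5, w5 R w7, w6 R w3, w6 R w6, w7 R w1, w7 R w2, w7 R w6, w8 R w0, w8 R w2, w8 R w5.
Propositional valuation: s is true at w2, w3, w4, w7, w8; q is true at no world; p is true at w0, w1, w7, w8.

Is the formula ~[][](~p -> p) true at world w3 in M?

Yes

Recall that []ψ holds at a world iff ψ holds at every accessible world, and <>ψ holds iff ψ holds at some accessible world.
At w3: [][](~p -> p) is false, so ~[][](~p -> p) is true.
  At w3: [][](~p -> p) requires [](~p -> p) at every successor {w0, w2}.
    [](~p -> p) fails at w0, so [][](~p -> p) is false at w3.
      At w0: [](~p -> p) requires ~p -> p at every successor {w3, w6, w7}.
        ~p -> p fails at w3, so [](~p -> p) is false at w0.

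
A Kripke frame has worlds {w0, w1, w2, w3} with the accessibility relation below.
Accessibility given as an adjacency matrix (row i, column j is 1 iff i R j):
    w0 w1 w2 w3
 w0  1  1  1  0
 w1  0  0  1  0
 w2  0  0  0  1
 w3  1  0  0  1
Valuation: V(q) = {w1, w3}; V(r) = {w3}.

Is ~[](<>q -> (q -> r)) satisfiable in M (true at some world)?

No

Recall that []ψ holds at a world iff ψ holds at every accessible world, and <>ψ holds iff ψ holds at some accessible world.
Let φ = ~[](<>q -> (q -> r)). Evaluate φ at each world:
  w0 (successors {w0, w1, w2}): φ is false.
  w1 (successors {w2}): φ is false.
  w2 (successors {w3}): φ is false.
  w3 (successors {w0, w3}): φ is false.
For instance, at w3:
  At w3: [](<>q -> (q -> r)) is true, so ~[](<>q -> (q -> r)) is false.
    At w3: [](<>q -> (q -> r)) requires <>q -> (q -> r) at every successor {w0, w3}.
      At w0: <>q -> (q -> r) is true.
      At w3: <>q -> (q -> r) is true.
    So [](<>q -> (q -> r)) is true at w3.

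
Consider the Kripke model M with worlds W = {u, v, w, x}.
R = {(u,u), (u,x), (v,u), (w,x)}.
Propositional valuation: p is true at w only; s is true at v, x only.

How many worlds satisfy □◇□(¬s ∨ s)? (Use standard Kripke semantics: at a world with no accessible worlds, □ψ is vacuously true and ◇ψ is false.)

2

Recall that □ψ holds at a world iff ψ holds at every accessible world, and ◇ψ holds iff ψ holds at some accessible world.
Let φ = □◇□(¬s ∨ s). Evaluate φ at each world:
  u (successors {u, x}): φ is false.
  v (successors {u}): φ is true.
  w (successors {x}): φ is false.
  x (successors ∅): φ is true.
For instance, at v:
  At v: □◇□(¬s ∨ s) requires ◇□(¬s ∨ s) at every successor {u}.
      At u: ◇□(¬s ∨ s) requires □(¬s ∨ s) at some successor in {u, x}.
        □(¬s ∨ s) holds at u, so ◇□(¬s ∨ s) is true at u.
  So □◇□(¬s ∨ s) is true at v.
Satisfying worlds: {v, x}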